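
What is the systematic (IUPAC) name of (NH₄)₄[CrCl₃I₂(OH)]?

The 4 ammonium counter-ions carry a total charge of +4, so each complex ion is 4−.
Ligand charges: 1×hydroxo (-1 each), 3×chloro (-1 each), 2×iodo (-1 each); total -6. So Cr + (-6) = 4−, giving Cr = +2.
The complex ion is anionic, so chromium takes the -ate form chromate(II).

ammonium trichlorohydroxodiiodochromate(II)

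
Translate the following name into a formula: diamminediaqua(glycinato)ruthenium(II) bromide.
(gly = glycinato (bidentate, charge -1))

Ligands: 2 aqua (H2O, neutral), 2 ammine (NH3, neutral), 1 glycinato (gly, -1). Ligand charge sum = -1.
With Ru in oxidation state +2, the complex ion is [Ru...]^1+.
Charge balance with bromide (-1) requires 1 complex ion per 1 bromide.

[Ru(gly)(H2O)2(NH3)2]Br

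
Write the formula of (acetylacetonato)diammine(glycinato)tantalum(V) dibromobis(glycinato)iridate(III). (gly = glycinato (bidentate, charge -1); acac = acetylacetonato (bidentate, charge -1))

Cation [Ta…]: ligand charges -2, Ta(V) ⇒ ion charge 3+.
Anion [Ir…]: ligand charges -4, Ir(III) ⇒ ion charge 1−.

[Ta(acac)(gly)(NH3)2][IrBr2(gly)2]3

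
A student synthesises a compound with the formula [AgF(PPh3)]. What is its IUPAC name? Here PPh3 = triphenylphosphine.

There is no counter-ion, so the complex is neutral overall.
Ligand charges: 1×triphenylphosphine (neutral), 1×fluoro (-1 each); total -1. So Ag + (-1) = 0, giving Ag = +1.
Ligands are named alphabetically: fluoro before triphenylphosphine.

fluoro(triphenylphosphine)silver(I)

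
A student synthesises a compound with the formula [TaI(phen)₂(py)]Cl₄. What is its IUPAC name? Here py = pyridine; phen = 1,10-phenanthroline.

iodobis(1,10-phenanthroline)(pyridine)tantalum(V) chloride

The 4 chloride counter-ions carry a total charge of -4, so each complex ion is 4+.
Ligand charges: 1×pyridine (neutral), 2×1,10-phenanthroline (neutral), 1×iodo (-1 each); total -1. So Ta + (-1) = 4+, giving Ta = +5.
Ligands are named alphabetically: iodo before phenanthroline before pyridine.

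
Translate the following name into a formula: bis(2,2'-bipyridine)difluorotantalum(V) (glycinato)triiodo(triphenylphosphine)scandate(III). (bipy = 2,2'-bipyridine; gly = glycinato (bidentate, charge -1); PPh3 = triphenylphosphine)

Cation [Ta…]: ligand charges -2, Ta(V) ⇒ ion charge 3+.
Anion [Sc…]: ligand charges -4, Sc(III) ⇒ ion charge 1−.

[Ta(bipy)2F2][Sc(gly)I3(PPh3)]3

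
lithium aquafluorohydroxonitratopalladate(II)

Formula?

Ligands: 1 nitrato (NO3, -1), 1 hydroxo (OH, -1), 1 aqua (H2O, neutral), 1 fluoro (F, -1). Ligand charge sum = -3.
With Pd in oxidation state +2, the complex ion is [Pd...]^1−.
Charge balance with lithium (+1) requires 1 complex ion per 1 lithium.

Li[PdF(H2O)(NO3)(OH)]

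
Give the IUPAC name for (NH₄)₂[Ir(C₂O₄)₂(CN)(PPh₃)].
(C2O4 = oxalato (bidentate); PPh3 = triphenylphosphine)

ammonium cyanodioxalato(triphenylphosphine)iridate(III)

The 2 ammonium counter-ions carry a total charge of +2, so each complex ion is 2−.
Ligand charges: 2×oxalato (-2 each), 1×triphenylphosphine (neutral), 1×cyano (-1 each); total -5. So Ir + (-5) = 2−, giving Ir = +3.
Ligands are named alphabetically: cyano before oxalato before triphenylphosphine.
The complex ion is anionic, so iridium takes the -ate form iridate(III).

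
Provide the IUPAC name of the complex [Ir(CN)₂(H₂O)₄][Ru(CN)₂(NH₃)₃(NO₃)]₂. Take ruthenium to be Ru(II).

Both ions are complex: the cation is named first with the plain metal name, the anion second with the -ate form; each ion's ligands are alphabetised independently.
Ru is given as +2; the anion's ligand charges sum to -3, so the complex anion is 1−.
With 2 anions per cation, the cation must be 2×1 = 2+.
Cation: ligand charges sum to -2; for the ion to be 2+, Ir = +4.

tetraaquadicyanoiridium(IV) triamminedicyanonitratoruthenate(II)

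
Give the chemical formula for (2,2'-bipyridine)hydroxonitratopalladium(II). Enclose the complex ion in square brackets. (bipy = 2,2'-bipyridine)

Ligands: 1 nitrato (NO3, -1), 1 2,2'-bipyridine (bipy, neutral), 1 hydroxo (OH, -1). Ligand charge sum = -2.
With Pd in oxidation state +2, the complex ion is [Pd...].

[Pd(bipy)(NO3)(OH)]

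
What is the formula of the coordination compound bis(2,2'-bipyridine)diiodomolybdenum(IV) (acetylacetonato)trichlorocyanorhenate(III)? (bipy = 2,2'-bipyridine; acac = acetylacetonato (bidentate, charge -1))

[Mo(bipy)2I2][Re(acac)Cl3(CN)]

Cation [Mo…]: ligand charges -2, Mo(IV) ⇒ ion charge 2+.
Anion [Re…]: ligand charges -5, Re(III) ⇒ ion charge 2−.
One 2+ cation balances one 2− anion.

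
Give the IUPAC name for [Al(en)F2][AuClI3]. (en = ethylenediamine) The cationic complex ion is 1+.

(ethylenediamine)difluoroaluminium(III) chlorotriiodoaurate(III)

The complex cation is given as 1+; its ligand charges sum to -2, so Al = +3.
A 1:1 salt means the anion carries the equal and opposite charge, 1−.
Anion: ligand charges sum to -4; for the ion to be 1−, Au = +3.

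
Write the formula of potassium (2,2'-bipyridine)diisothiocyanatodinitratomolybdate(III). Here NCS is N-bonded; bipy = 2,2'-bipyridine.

Ligands: 2 isothiocyanato (NCS, -1), 1 2,2'-bipyridine (bipy, neutral), 2 nitrato (NO3, -1). Ligand charge sum = -4.
Charge balance with potassium (+1) requires 1 complex ion per 1 potassium.

K[Mo(bipy)(NCS)2(NO3)2]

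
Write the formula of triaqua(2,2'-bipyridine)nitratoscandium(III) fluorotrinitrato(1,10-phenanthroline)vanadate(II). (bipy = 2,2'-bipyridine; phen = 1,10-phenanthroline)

Cation [Sc…]: ligand charges -1, Sc(III) ⇒ ion charge 2+.
Anion [V…]: ligand charges -4, V(II) ⇒ ion charge 2−.
One 2+ cation balances one 2− anion.

[Sc(bipy)(H2O)3(NO3)][VF(NO3)3(phen)]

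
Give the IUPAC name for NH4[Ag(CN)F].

ammonium cyanofluoroargentate(I)

The 1 ammonium counter-ion carries a total charge of +1, so each complex ion is 1−.
Ligand charges: 1×cyano (-1 each), 1×fluoro (-1 each); total -2. So Ag + (-2) = 1−, giving Ag = +1.
Ligands are named alphabetically: cyano before fluoro.
The complex ion is anionic, so silver takes the -ate form argentate(I).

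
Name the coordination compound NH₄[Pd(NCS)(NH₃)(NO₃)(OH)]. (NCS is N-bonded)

The 1 ammonium counter-ion carries a total charge of +1, so each complex ion is 1−.
Ligand charges: 1×isothiocyanato (-1 each), 1×nitrato (-1 each), 1×ammine (neutral), 1×hydroxo (-1 each); total -3. So Pd + (-3) = 1−, giving Pd = +2.
Ligands are named alphabetically: ammine before hydroxo before isothiocyanato before nitrato.
The complex ion is anionic, so palladium takes the -ate form palladate(II).

ammonium amminehydroxoisothiocyanatonitratopalladate(II)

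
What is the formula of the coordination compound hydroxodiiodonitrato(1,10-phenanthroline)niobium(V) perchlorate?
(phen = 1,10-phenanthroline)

Ligands: 2 iodo (I, -1), 1 1,10-phenanthroline (phen, neutral), 1 hydroxo (OH, -1), 1 nitrato (NO3, -1). Ligand charge sum = -4.
With Nb in oxidation state +5, the complex ion is [Nb...]^1+.
Charge balance with perchlorate (-1) requires 1 complex ion per 1 perchlorate.

[NbI2(NO3)(OH)(phen)]ClO4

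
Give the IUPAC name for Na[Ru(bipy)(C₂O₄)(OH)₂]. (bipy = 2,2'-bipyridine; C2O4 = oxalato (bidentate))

sodium (2,2'-bipyridine)dihydroxooxalatoruthenate(III)

The 1 sodium counter-ion carries a total charge of +1, so each complex ion is 1−.
Ligand charges: 2×hydroxo (-1 each), 1×2,2'-bipyridine (neutral), 1×oxalato (-2 each); total -4. So Ru + (-4) = 1−, giving Ru = +3.
The complex ion is anionic, so ruthenium takes the -ate form ruthenate(III).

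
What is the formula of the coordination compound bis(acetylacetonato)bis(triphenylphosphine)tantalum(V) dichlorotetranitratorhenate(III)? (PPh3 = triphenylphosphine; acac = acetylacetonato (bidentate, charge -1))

Cation [Ta…]: ligand charges -2, Ta(V) ⇒ ion charge 3+.
Anion [Re…]: ligand charges -6, Re(III) ⇒ ion charge 3−.

[Ta(acac)2(PPh3)2][ReCl2(NO3)4]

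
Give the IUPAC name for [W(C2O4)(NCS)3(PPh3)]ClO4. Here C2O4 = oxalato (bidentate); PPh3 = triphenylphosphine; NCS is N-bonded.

triisothiocyanatooxalato(triphenylphosphine)tungsten(VI) perchlorate

The 1 perchlorate counter-ion carries a total charge of -1, so each complex ion is 1+.
Ligand charges: 1×oxalato (-2 each), 1×triphenylphosphine (neutral), 3×isothiocyanato (-1 each); total -5. So W + (-5) = 1+, giving W = +6.
Ligands are named alphabetically: isothiocyanato before oxalato before triphenylphosphine.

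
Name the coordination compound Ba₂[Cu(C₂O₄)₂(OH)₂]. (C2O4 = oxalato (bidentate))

barium dihydroxodioxalatocuprate(II)

The 2 barium counter-ions carry a total charge of +4, so each complex ion is 4−.
Ligand charges: 2×hydroxo (-1 each), 2×oxalato (-2 each); total -6. So Cu + (-6) = 4−, giving Cu = +2.
The complex ion is anionic, so copper takes the -ate form cuprate(II).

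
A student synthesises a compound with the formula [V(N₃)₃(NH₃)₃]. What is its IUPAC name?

triamminetriazidovanadium(III)

There is no counter-ion, so the complex is neutral overall.
Ligand charges: 3×ammine (neutral), 3×azido (-1 each); total -3. So V + (-3) = 0, giving V = +3.
Ligands are named alphabetically: ammine before azido.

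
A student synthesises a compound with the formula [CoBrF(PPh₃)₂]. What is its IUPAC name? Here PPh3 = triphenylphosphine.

bromofluorobis(triphenylphosphine)cobalt(II)

There is no counter-ion, so the complex is neutral overall.
Ligand charges: 2×triphenylphosphine (neutral), 1×bromo (-1 each), 1×fluoro (-1 each); total -2. So Co + (-2) = 0, giving Co = +2.
Ligands are named alphabetically: bromo before fluoro before triphenylphosphine.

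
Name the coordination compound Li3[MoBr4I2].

lithium tetrabromodiiodomolybdate(III)

The 3 lithium counter-ions carry a total charge of +3, so each complex ion is 3−.
Ligand charges: 4×bromo (-1 each), 2×iodo (-1 each); total -6. So Mo + (-6) = 3−, giving Mo = +3.
Ligands are named alphabetically: bromo before iodo.
The complex ion is anionic, so molybdenum takes the -ate form molybdate(III).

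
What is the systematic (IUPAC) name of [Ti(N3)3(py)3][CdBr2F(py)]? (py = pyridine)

triazidotris(pyridine)titanium(IV) dibromofluoro(pyridine)cadmate(II)

Both ions are complex: the cation is named first with the plain metal name, the anion second with the -ate form; each ion's ligands are alphabetised independently.
Cadmium is always +2 in its complexes; the anion's ligand charges sum to -3, so the complex anion is 1−.
A 1:1 salt means the cation carries the equal and opposite charge, 1+.
Cation: ligand charges sum to -3; for the ion to be 1+, Ti = +4.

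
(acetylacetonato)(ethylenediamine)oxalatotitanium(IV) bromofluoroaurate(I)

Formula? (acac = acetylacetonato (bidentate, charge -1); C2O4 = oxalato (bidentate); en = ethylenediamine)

[Ti(acac)(C2O4)(en)][AuBrF]

Cation [Ti…]: ligand charges -3, Ti(IV) ⇒ ion charge 1+.
Anion [Au…]: ligand charges -2, Au(I) ⇒ ion charge 1−.
One 1+ cation balances one 1− anion.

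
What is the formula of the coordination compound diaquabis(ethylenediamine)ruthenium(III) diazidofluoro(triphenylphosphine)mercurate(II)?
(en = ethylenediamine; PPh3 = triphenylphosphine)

Cation [Ru…]: ligand charges 0, Ru(III) ⇒ ion charge 3+.
Anion [Hg…]: ligand charges -3, Hg(II) ⇒ ion charge 1−.

[Ru(en)2(H2O)2][HgF(N3)2(PPh3)]3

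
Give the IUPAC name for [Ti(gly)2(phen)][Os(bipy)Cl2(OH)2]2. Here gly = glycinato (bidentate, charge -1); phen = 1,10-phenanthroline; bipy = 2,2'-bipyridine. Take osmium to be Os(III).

Both ions are complex: the cation is named first with the plain metal name, the anion second with the -ate form; each ion's ligands are alphabetised independently.
Os is given as +3; the anion's ligand charges sum to -4, so the complex anion is 1−.
With 2 anions per cation, the cation must be 2×1 = 2+.
Cation: ligand charges sum to -2; for the ion to be 2+, Ti = +4.

bis(glycinato)(1,10-phenanthroline)titanium(IV) (2,2'-bipyridine)dichlorodihydroxoosmate(III)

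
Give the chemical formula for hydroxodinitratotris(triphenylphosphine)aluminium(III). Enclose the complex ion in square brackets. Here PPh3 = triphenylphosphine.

[Al(NO3)2(OH)(PPh3)3]

Ligands: 3 triphenylphosphine (PPh3, neutral), 1 hydroxo (OH, -1), 2 nitrato (NO3, -1). Ligand charge sum = -3.
With Al in oxidation state +3, the complex ion is [Al...].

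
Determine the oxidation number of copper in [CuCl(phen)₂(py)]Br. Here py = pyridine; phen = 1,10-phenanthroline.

+2

1 bromide outside the brackets (-1 each) → the complex ion is 1+.
Ligand charges: 1×py neutral; 2×phen neutral; 1×Cl = -1; sum -1.
Cu + (-1) = 1+ ⇒ Cu is +2.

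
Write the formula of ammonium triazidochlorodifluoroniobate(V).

NH4[NbClF2(N3)3]

Ligands: 3 azido (N3, -1), 1 chloro (Cl, -1), 2 fluoro (F, -1). Ligand charge sum = -6.
Charge balance with ammonium (+1) requires 1 complex ion per 1 ammonium.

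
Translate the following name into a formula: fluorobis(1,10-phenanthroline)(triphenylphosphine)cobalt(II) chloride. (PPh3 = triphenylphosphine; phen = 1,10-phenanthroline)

Ligands: 1 triphenylphosphine (PPh3, neutral), 2 1,10-phenanthroline (phen, neutral), 1 fluoro (F, -1). Ligand charge sum = -1.
Charge balance with chloride (-1) requires 1 complex ion per 1 chloride.

[CoF(phen)2(PPh3)]Cl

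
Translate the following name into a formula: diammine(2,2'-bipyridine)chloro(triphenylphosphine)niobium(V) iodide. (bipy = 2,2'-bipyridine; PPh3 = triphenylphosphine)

Ligands: 1 2,2'-bipyridine (bipy, neutral), 1 triphenylphosphine (PPh3, neutral), 2 ammine (NH3, neutral), 1 chloro (Cl, -1). Ligand charge sum = -1.
Charge balance with iodide (-1) requires 1 complex ion per 4 iodide.

[Nb(bipy)Cl(NH3)2(PPh3)]I4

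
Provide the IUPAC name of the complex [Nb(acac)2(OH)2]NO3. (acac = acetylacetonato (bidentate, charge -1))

bis(acetylacetonato)dihydroxoniobium(V) nitrate

The 1 nitrate counter-ion carries a total charge of -1, so each complex ion is 1+.
Ligand charges: 2×acetylacetonato (-1 each), 2×hydroxo (-1 each); total -4. So Nb + (-4) = 1+, giving Nb = +5.
Ligands are named alphabetically: acetylacetonato before hydroxo.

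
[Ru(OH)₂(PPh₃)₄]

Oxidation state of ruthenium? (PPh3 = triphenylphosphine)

+2

No counter-ion: the bracketed complex is neutral.
Ligand charges: 4×PPh3 neutral; 2×OH = -2; sum -2.
Ru + (-2) = 0 ⇒ Ru is +2.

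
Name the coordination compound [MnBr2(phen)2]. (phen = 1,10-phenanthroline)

dibromobis(1,10-phenanthroline)manganese(II)

There is no counter-ion, so the complex is neutral overall.
Ligand charges: 2×1,10-phenanthroline (neutral), 2×bromo (-1 each); total -2. So Mn + (-2) = 0, giving Mn = +2.
Ligands are named alphabetically: bromo before phenanthroline.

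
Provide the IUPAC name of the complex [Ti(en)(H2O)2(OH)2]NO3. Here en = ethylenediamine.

The 1 nitrate counter-ion carries a total charge of -1, so each complex ion is 1+.
Ligand charges: 2×aqua (neutral), 2×hydroxo (-1 each), 1×ethylenediamine (neutral); total -2. So Ti + (-2) = 1+, giving Ti = +3.
Ligands are named alphabetically: aqua before ethylenediamine before hydroxo.

diaqua(ethylenediamine)dihydroxotitanium(III) nitrate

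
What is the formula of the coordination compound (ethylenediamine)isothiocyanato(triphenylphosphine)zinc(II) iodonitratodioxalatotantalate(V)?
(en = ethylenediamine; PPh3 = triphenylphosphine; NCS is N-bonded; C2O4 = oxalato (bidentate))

Cation [Zn…]: ligand charges -1, Zn(II) ⇒ ion charge 1+.
Anion [Ta…]: ligand charges -6, Ta(V) ⇒ ion charge 1−.
One 1+ cation balances one 1− anion.

[Zn(en)(NCS)(PPh3)][Ta(C2O4)2I(NO3)]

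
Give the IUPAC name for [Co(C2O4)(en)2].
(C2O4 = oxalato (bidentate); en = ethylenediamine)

There is no counter-ion, so the complex is neutral overall.
Ligand charges: 1×oxalato (-2 each), 2×ethylenediamine (neutral); total -2. So Co + (-2) = 0, giving Co = +2.
Ligands are named alphabetically: ethylenediamine before oxalato.

bis(ethylenediamine)oxalatocobalt(II)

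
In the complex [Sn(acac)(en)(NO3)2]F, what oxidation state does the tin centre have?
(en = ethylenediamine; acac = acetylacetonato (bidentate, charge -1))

+4

1 fluoride outside the brackets (-1 each) → the complex ion is 1+.
Ligand charges: 2×NO3 = -2; 1×en neutral; 1×acac = -1; sum -3.
Sn + (-3) = 1+ ⇒ Sn is +4.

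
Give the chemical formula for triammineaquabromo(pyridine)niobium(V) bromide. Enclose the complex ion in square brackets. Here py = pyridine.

Ligands: 3 ammine (NH3, neutral), 1 bromo (Br, -1), 1 pyridine (py, neutral), 1 aqua (H2O, neutral). Ligand charge sum = -1.
With Nb in oxidation state +5, the complex ion is [Nb...]^4+.
Charge balance with bromide (-1) requires 1 complex ion per 4 bromide.

[NbBr(H2O)(NH3)3(py)]Br4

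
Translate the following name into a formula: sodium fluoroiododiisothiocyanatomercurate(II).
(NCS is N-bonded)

Na2[HgFI(NCS)2]

Ligands: 1 iodo (I, -1), 1 fluoro (F, -1), 2 isothiocyanato (NCS, -1). Ligand charge sum = -4.
With Hg in oxidation state +2, the complex ion is [Hg...]^2−.
Charge balance with sodium (+1) requires 1 complex ion per 2 sodium.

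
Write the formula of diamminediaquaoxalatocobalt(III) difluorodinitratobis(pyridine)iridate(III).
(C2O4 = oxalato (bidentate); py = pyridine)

Cation [Co…]: ligand charges -2, Co(III) ⇒ ion charge 1+.
Anion [Ir…]: ligand charges -4, Ir(III) ⇒ ion charge 1−.

[Co(C2O4)(H2O)2(NH3)2][IrF2(NO3)2(py)2]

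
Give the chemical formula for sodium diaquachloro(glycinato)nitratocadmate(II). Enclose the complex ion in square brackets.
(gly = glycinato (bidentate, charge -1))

Ligands: 2 aqua (H2O, neutral), 1 nitrato (NO3, -1), 1 glycinato (gly, -1), 1 chloro (Cl, -1). Ligand charge sum = -3.
With Cd in oxidation state +2, the complex ion is [Cd...]^1−.
Charge balance with sodium (+1) requires 1 complex ion per 1 sodium.

Na[CdCl(gly)(H2O)2(NO3)]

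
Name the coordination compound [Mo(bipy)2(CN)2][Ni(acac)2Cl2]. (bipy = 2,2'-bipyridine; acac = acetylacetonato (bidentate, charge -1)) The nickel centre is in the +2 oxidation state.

bis(2,2'-bipyridine)dicyanomolybdenum(IV) bis(acetylacetonato)dichloronickelate(II)

Ni is given as +2; the anion's ligand charges sum to -4, so the complex anion is 2−.
A 1:1 salt means the cation carries the equal and opposite charge, 2+.
Cation: ligand charges sum to -2; for the ion to be 2+, Mo = +4.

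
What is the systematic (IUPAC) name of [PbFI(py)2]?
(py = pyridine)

fluoroiodobis(pyridine)lead(II)

There is no counter-ion, so the complex is neutral overall.
Ligand charges: 2×pyridine (neutral), 1×fluoro (-1 each), 1×iodo (-1 each); total -2. So Pb + (-2) = 0, giving Pb = +2.
Ligands are named alphabetically: fluoro before iodo before pyridine.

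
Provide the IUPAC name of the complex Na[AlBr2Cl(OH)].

sodium dibromochlorohydroxoaluminate(III)

The 1 sodium counter-ion carries a total charge of +1, so each complex ion is 1−.
Ligand charges: 1×hydroxo (-1 each), 1×chloro (-1 each), 2×bromo (-1 each); total -4. So Al + (-4) = 1−, giving Al = +3.
Ligands are named alphabetically: bromo before chloro before hydroxo.
The complex ion is anionic, so aluminium takes the -ate form aluminate(III).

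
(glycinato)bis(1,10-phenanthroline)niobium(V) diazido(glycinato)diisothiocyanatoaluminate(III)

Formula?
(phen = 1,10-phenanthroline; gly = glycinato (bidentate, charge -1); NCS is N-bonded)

Cation [Nb…]: ligand charges -1, Nb(V) ⇒ ion charge 4+.
Anion [Al…]: ligand charges -5, Al(III) ⇒ ion charge 2−.

[Nb(gly)(phen)2][Al(gly)(N3)2(NCS)2]2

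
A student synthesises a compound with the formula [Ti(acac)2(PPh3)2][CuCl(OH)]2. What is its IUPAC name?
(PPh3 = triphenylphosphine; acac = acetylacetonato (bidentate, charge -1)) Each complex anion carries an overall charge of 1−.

bis(acetylacetonato)bis(triphenylphosphine)titanium(IV) chlorohydroxocuprate(I)

Both ions are complex: the cation is named first with the plain metal name, the anion second with the -ate form; each ion's ligands are alphabetised independently.
The complex anion is given as 1−; its ligand charges sum to -2, so Cu = +1.
With 2 anions per cation, the cation must be 2×1 = 2+.
Cation: ligand charges sum to -2; for the ion to be 2+, Ti = +4.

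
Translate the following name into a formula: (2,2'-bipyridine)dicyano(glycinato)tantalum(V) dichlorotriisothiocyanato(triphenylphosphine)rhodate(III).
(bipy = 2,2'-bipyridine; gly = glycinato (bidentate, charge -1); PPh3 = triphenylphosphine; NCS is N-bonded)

Cation [Ta…]: ligand charges -3, Ta(V) ⇒ ion charge 2+.
Anion [Rh…]: ligand charges -5, Rh(III) ⇒ ion charge 2−.
One 2+ cation balances one 2− anion.

[Ta(bipy)(CN)2(gly)][RhCl2(NCS)3(PPh3)]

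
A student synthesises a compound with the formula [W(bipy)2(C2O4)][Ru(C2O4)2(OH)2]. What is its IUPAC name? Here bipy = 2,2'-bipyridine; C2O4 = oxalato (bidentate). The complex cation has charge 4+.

bis(2,2'-bipyridine)oxalatotungsten(VI) dihydroxodioxalatoruthenate(II)

The complex cation is given as 4+; its ligand charges sum to -2, so W = +6.
A 1:1 salt means the anion carries the equal and opposite charge, 4−.
Anion: ligand charges sum to -6; for the ion to be 4−, Ru = +2.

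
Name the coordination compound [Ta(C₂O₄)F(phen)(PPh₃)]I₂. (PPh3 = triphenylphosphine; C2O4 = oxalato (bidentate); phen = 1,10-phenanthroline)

fluorooxalato(1,10-phenanthroline)(triphenylphosphine)tantalum(V) iodide

The 2 iodide counter-ions carry a total charge of -2, so each complex ion is 2+.
Ligand charges: 1×triphenylphosphine (neutral), 1×fluoro (-1 each), 1×oxalato (-2 each), 1×1,10-phenanthroline (neutral); total -3. So Ta + (-3) = 2+, giving Ta = +5.
Ligands are named alphabetically: fluoro before oxalato before phenanthroline before triphenylphosphine.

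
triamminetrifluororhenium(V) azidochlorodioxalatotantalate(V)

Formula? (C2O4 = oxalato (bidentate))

Cation [Re…]: ligand charges -3, Re(V) ⇒ ion charge 2+.
Anion [Ta…]: ligand charges -6, Ta(V) ⇒ ion charge 1−.

[ReF3(NH3)3][Ta(C2O4)2Cl(N3)]2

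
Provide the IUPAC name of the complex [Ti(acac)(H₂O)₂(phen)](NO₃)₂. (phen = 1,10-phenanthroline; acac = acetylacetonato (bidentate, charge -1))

The 2 nitrate counter-ions carry a total charge of -2, so each complex ion is 2+.
Ligand charges: 2×aqua (neutral), 1×1,10-phenanthroline (neutral), 1×acetylacetonato (-1 each); total -1. So Ti + (-1) = 2+, giving Ti = +3.
Ligands are named alphabetically: acetylacetonato before aqua before phenanthroline.

(acetylacetonato)diaqua(1,10-phenanthroline)titanium(III) nitrate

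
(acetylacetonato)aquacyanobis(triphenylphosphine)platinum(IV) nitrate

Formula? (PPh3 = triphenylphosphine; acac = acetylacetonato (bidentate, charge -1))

Ligands: 2 triphenylphosphine (PPh3, neutral), 1 cyano (CN, -1), 1 aqua (H2O, neutral), 1 acetylacetonato (acac, -1). Ligand charge sum = -2.
Charge balance with nitrate (-1) requires 1 complex ion per 2 nitrate.

[Pt(acac)(CN)(H2O)(PPh3)2](NO3)2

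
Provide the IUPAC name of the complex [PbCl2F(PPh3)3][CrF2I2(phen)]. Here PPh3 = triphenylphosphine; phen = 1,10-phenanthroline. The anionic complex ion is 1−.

dichlorofluorotris(triphenylphosphine)lead(IV) difluorodiiodo(1,10-phenanthroline)chromate(III)

Both ions are complex: the cation is named first with the plain metal name, the anion second with the -ate form; each ion's ligands are alphabetised independently.
The complex anion is given as 1−; its ligand charges sum to -4, so Cr = +3.
A 1:1 salt means the cation carries the equal and opposite charge, 1+.
Cation: ligand charges sum to -3; for the ion to be 1+, Pb = +4.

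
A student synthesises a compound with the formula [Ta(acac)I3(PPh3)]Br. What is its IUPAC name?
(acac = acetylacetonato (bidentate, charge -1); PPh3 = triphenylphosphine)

(acetylacetonato)triiodo(triphenylphosphine)tantalum(V) bromide

The 1 bromide counter-ion carries a total charge of -1, so each complex ion is 1+.
Ligand charges: 1×acetylacetonato (-1 each), 1×triphenylphosphine (neutral), 3×iodo (-1 each); total -4. So Ta + (-4) = 1+, giving Ta = +5.
Ligands are named alphabetically: acetylacetonato before iodo before triphenylphosphine.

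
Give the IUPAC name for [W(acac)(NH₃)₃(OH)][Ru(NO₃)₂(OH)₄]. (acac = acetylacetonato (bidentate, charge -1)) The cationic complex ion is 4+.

The complex cation is given as 4+; its ligand charges sum to -2, so W = +6.
A 1:1 salt means the anion carries the equal and opposite charge, 4−.
Anion: ligand charges sum to -6; for the ion to be 4−, Ru = +2.

(acetylacetonato)triamminehydroxotungsten(VI) tetrahydroxodinitratoruthenate(II)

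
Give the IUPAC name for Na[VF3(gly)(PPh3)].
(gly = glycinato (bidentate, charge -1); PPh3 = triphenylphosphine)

The 1 sodium counter-ion carries a total charge of +1, so each complex ion is 1−.
Ligand charges: 1×glycinato (-1 each), 1×triphenylphosphine (neutral), 3×fluoro (-1 each); total -4. So V + (-4) = 1−, giving V = +3.
The complex ion is anionic, so vanadium takes the -ate form vanadate(III).

sodium trifluoro(glycinato)(triphenylphosphine)vanadate(III)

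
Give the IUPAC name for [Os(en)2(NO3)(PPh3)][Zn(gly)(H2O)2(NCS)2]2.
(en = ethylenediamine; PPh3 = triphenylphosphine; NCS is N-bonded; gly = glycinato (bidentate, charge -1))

bis(ethylenediamine)nitrato(triphenylphosphine)osmium(III) diaqua(glycinato)diisothiocyanatozincate(II)

Both ions are complex: the cation is named first with the plain metal name, the anion second with the -ate form; each ion's ligands are alphabetised independently.
Zinc is always +2 in its complexes; the anion's ligand charges sum to -3, so the complex anion is 1−.
With 2 anions per cation, the cation must be 2×1 = 2+.
Cation: ligand charges sum to -1; for the ion to be 2+, Os = +3.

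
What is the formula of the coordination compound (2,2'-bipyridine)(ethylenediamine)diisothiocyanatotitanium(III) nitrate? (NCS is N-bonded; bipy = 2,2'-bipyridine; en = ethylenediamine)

Ligands: 2 isothiocyanato (NCS, -1), 1 2,2'-bipyridine (bipy, neutral), 1 ethylenediamine (en, neutral). Ligand charge sum = -2.
Charge balance with nitrate (-1) requires 1 complex ion per 1 nitrate.

[Ti(bipy)(en)(NCS)2]NO3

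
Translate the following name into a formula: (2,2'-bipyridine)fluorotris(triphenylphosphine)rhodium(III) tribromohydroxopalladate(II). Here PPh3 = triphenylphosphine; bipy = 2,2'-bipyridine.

Cation [Rh…]: ligand charges -1, Rh(III) ⇒ ion charge 2+.
Anion [Pd…]: ligand charges -4, Pd(II) ⇒ ion charge 2−.

[Rh(bipy)F(PPh3)3][PdBr3(OH)]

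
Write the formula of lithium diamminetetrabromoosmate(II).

Ligands: 2 ammine (NH3, neutral), 4 bromo (Br, -1). Ligand charge sum = -4.
With Os in oxidation state +2, the complex ion is [Os...]^2−.
Charge balance with lithium (+1) requires 1 complex ion per 2 lithium.

Li2[OsBr4(NH3)2]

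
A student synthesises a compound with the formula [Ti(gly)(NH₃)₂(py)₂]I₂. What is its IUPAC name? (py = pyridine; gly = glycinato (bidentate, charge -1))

The 2 iodide counter-ions carry a total charge of -2, so each complex ion is 2+.
Ligand charges: 2×pyridine (neutral), 1×glycinato (-1 each), 2×ammine (neutral); total -1. So Ti + (-1) = 2+, giving Ti = +3.
Ligands are named alphabetically: ammine before glycinato before pyridine.

diammine(glycinato)bis(pyridine)titanium(III) iodide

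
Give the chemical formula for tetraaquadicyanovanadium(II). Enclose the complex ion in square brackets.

[V(CN)2(H2O)4]

Ligands: 4 aqua (H2O, neutral), 2 cyano (CN, -1). Ligand charge sum = -2.
With V in oxidation state +2, the complex ion is [V...].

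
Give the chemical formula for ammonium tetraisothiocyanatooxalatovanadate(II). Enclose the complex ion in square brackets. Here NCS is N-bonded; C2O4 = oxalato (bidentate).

(NH4)4[V(C2O4)(NCS)4]

Ligands: 4 isothiocyanato (NCS, -1), 1 oxalato (C2O4, -2). Ligand charge sum = -6.
With V in oxidation state +2, the complex ion is [V...]^4−.
Charge balance with ammonium (+1) requires 1 complex ion per 4 ammonium.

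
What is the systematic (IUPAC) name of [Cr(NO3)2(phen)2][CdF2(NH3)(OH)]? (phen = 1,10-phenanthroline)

dinitratobis(1,10-phenanthroline)chromium(III) amminedifluorohydroxocadmate(II)

Both ions are complex: the cation is named first with the plain metal name, the anion second with the -ate form; each ion's ligands are alphabetised independently.
Cadmium is always +2 in its complexes; the anion's ligand charges sum to -3, so the complex anion is 1−.
A 1:1 salt means the cation carries the equal and opposite charge, 1+.
Cation: ligand charges sum to -2; for the ion to be 1+, Cr = +3.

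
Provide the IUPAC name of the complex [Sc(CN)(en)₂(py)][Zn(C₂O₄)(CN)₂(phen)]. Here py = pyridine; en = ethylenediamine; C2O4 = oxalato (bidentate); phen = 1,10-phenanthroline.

Zinc is always +2 in its complexes; the anion's ligand charges sum to -4, so the complex anion is 2−.
A 1:1 salt means the cation carries the equal and opposite charge, 2+.
Cation: ligand charges sum to -1; for the ion to be 2+, Sc = +3.

cyanobis(ethylenediamine)(pyridine)scandium(III) dicyanooxalato(1,10-phenanthroline)zincate(II)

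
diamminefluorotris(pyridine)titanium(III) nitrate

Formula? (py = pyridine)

Ligands: 3 pyridine (py, neutral), 1 fluoro (F, -1), 2 ammine (NH3, neutral). Ligand charge sum = -1.
Charge balance with nitrate (-1) requires 1 complex ion per 2 nitrate.

[TiF(NH3)2(py)3](NO3)2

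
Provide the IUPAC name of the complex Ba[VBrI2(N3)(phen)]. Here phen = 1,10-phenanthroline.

barium azidobromodiiodo(1,10-phenanthroline)vanadate(II)

The 1 barium counter-ion carries a total charge of +2, so each complex ion is 2−.
Ligand charges: 2×iodo (-1 each), 1×1,10-phenanthroline (neutral), 1×bromo (-1 each), 1×azido (-1 each); total -4. So V + (-4) = 2−, giving V = +2.
The complex ion is anionic, so vanadium takes the -ate form vanadate(II).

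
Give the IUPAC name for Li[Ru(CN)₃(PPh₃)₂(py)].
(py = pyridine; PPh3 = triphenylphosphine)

lithium tricyano(pyridine)bis(triphenylphosphine)ruthenate(II)

The 1 lithium counter-ion carries a total charge of +1, so each complex ion is 1−.
Ligand charges: 3×cyano (-1 each), 1×pyridine (neutral), 2×triphenylphosphine (neutral); total -3. So Ru + (-3) = 1−, giving Ru = +2.
The complex ion is anionic, so ruthenium takes the -ate form ruthenate(II).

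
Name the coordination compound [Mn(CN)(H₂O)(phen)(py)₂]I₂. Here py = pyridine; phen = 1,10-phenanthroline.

aquacyano(1,10-phenanthroline)bis(pyridine)manganese(III) iodide

The 2 iodide counter-ions carry a total charge of -2, so each complex ion is 2+.
Ligand charges: 2×pyridine (neutral), 1×cyano (-1 each), 1×aqua (neutral), 1×1,10-phenanthroline (neutral); total -1. So Mn + (-1) = 2+, giving Mn = +3.
Ligands are named alphabetically: aqua before cyano before phenanthroline before pyridine.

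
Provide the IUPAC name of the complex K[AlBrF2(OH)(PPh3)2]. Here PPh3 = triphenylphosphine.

The 1 potassium counter-ion carries a total charge of +1, so each complex ion is 1−.
Ligand charges: 1×bromo (-1 each), 2×triphenylphosphine (neutral), 2×fluoro (-1 each), 1×hydroxo (-1 each); total -4. So Al + (-4) = 1−, giving Al = +3.
Ligands are named alphabetically: bromo before fluoro before hydroxo before triphenylphosphine.
The complex ion is anionic, so aluminium takes the -ate form aluminate(III).

potassium bromodifluorohydroxobis(triphenylphosphine)aluminate(III)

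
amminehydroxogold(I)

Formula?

Ligands: 1 hydroxo (OH, -1), 1 ammine (NH3, neutral). Ligand charge sum = -1.
With Au in oxidation state +1, the complex ion is [Au...].

[Au(NH3)(OH)]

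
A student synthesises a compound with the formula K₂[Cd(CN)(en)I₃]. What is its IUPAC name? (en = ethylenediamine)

potassium cyano(ethylenediamine)triiodocadmate(II)

The 2 potassium counter-ions carry a total charge of +2, so each complex ion is 2−.
Ligand charges: 3×iodo (-1 each), 1×ethylenediamine (neutral), 1×cyano (-1 each); total -4. So Cd + (-4) = 2−, giving Cd = +2.
The complex ion is anionic, so cadmium takes the -ate form cadmate(II).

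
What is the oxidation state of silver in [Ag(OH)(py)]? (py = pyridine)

No counter-ion: the bracketed complex is neutral.
Ligand charges: 1×OH = -1; 1×py neutral; sum -1.
Ag + (-1) = 0 ⇒ Ag is +1.

+1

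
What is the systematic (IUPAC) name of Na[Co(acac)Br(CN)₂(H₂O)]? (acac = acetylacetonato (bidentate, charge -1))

sodium (acetylacetonato)aquabromodicyanocobaltate(III)

The 1 sodium counter-ion carries a total charge of +1, so each complex ion is 1−.
Ligand charges: 2×cyano (-1 each), 1×bromo (-1 each), 1×acetylacetonato (-1 each), 1×aqua (neutral); total -4. So Co + (-4) = 1−, giving Co = +3.
Ligands are named alphabetically: acetylacetonato before aqua before bromo before cyano.
The complex ion is anionic, so cobalt takes the -ate form cobaltate(III).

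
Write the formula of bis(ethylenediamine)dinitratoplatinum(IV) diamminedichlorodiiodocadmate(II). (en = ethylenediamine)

[Pt(en)2(NO3)2][CdCl2I2(NH3)2]

Cation [Pt…]: ligand charges -2, Pt(IV) ⇒ ion charge 2+.
Anion [Cd…]: ligand charges -4, Cd(II) ⇒ ion charge 2−.
One 2+ cation balances one 2− anion.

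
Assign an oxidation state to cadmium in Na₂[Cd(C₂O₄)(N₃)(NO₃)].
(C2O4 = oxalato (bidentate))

+2

2 sodium outside the brackets (+1 each) → the complex ion is 2−.
Ligand charges: 1×NO3 = -1; 1×N3 = -1; 1×C2O4 = -2; sum -4.
Cd + (-4) = 2− ⇒ Cd is +2.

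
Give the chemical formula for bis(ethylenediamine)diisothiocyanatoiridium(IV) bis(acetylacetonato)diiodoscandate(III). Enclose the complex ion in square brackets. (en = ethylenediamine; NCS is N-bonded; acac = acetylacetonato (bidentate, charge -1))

[Ir(en)2(NCS)2][Sc(acac)2I2]2

Cation [Ir…]: ligand charges -2, Ir(IV) ⇒ ion charge 2+.
Anion [Sc…]: ligand charges -4, Sc(III) ⇒ ion charge 1−.
One 2+ cation requires 2 of the 1− anion.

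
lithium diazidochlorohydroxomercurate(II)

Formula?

Li2[HgCl(N3)2(OH)]

Ligands: 1 chloro (Cl, -1), 2 azido (N3, -1), 1 hydroxo (OH, -1). Ligand charge sum = -4.
With Hg in oxidation state +2, the complex ion is [Hg...]^2−.
Charge balance with lithium (+1) requires 1 complex ion per 2 lithium.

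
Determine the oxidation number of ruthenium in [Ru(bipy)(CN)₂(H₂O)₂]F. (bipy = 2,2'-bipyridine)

1 fluoride outside the brackets (-1 each) → the complex ion is 1+.
Ligand charges: 2×H2O neutral; 2×CN = -2; 1×bipy neutral; sum -2.
Ru + (-2) = 1+ ⇒ Ru is +3.

+3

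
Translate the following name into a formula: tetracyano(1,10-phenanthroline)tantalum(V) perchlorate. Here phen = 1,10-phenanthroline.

[Ta(CN)4(phen)]ClO4

Ligands: 4 cyano (CN, -1), 1 1,10-phenanthroline (phen, neutral). Ligand charge sum = -4.
Charge balance with perchlorate (-1) requires 1 complex ion per 1 perchlorate.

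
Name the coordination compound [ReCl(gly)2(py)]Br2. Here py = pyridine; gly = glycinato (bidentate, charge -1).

The 2 bromide counter-ions carry a total charge of -2, so each complex ion is 2+.
Ligand charges: 1×chloro (-1 each), 1×pyridine (neutral), 2×glycinato (-1 each); total -3. So Re + (-3) = 2+, giving Re = +5.
Ligands are named alphabetically: chloro before glycinato before pyridine.

chlorobis(glycinato)(pyridine)rhenium(V) bromide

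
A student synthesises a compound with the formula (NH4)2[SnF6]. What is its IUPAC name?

The 2 ammonium counter-ions carry a total charge of +2, so each complex ion is 2−.
Ligand charges: 6×fluoro (-1 each); total -6. So Sn + (-6) = 2−, giving Sn = +4.
The complex ion is anionic, so tin takes the -ate form stannate(IV).

ammonium hexafluorostannate(IV)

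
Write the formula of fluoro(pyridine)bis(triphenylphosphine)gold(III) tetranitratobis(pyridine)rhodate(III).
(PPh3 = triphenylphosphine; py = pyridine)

[AuF(PPh3)2(py)][Rh(NO3)4(py)2]2

Cation [Au…]: ligand charges -1, Au(III) ⇒ ion charge 2+.
Anion [Rh…]: ligand charges -4, Rh(III) ⇒ ion charge 1−.
One 2+ cation requires 2 of the 1− anion.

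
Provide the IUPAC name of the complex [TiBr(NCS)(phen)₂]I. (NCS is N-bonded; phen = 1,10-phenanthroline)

The 1 iodide counter-ion carries a total charge of -1, so each complex ion is 1+.
Ligand charges: 1×isothiocyanato (-1 each), 1×bromo (-1 each), 2×1,10-phenanthroline (neutral); total -2. So Ti + (-2) = 1+, giving Ti = +3.
Ligands are named alphabetically: bromo before isothiocyanato before phenanthroline.

bromoisothiocyanatobis(1,10-phenanthroline)titanium(III) iodide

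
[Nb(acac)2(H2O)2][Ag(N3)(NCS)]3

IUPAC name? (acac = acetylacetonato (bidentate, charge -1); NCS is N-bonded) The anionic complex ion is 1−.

bis(acetylacetonato)diaquaniobium(V) azidoisothiocyanatoargentate(I)

Both ions are complex: the cation is named first with the plain metal name, the anion second with the -ate form; each ion's ligands are alphabetised independently.
The complex anion is given as 1−; its ligand charges sum to -2, so Ag = +1.
With 3 anions per cation, the cation must be 3×1 = 3+.
Cation: ligand charges sum to -2; for the ion to be 3+, Nb = +5.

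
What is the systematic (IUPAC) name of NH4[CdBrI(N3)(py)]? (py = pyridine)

ammonium azidobromoiodo(pyridine)cadmate(II)

The 1 ammonium counter-ion carries a total charge of +1, so each complex ion is 1−.
Ligand charges: 1×pyridine (neutral), 1×iodo (-1 each), 1×bromo (-1 each), 1×azido (-1 each); total -3. So Cd + (-3) = 1−, giving Cd = +2.
Ligands are named alphabetically: azido before bromo before iodo before pyridine.
The complex ion is anionic, so cadmium takes the -ate form cadmate(II).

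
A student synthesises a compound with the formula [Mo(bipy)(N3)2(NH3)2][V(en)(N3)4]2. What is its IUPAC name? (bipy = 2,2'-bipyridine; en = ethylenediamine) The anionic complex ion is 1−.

Both ions are complex: the cation is named first with the plain metal name, the anion second with the -ate form; each ion's ligands are alphabetised independently.
The complex anion is given as 1−; its ligand charges sum to -4, so V = +3.
With 2 anions per cation, the cation must be 2×1 = 2+.
Cation: ligand charges sum to -2; for the ion to be 2+, Mo = +4.

diamminediazido(2,2'-bipyridine)molybdenum(IV) tetraazido(ethylenediamine)vanadate(III)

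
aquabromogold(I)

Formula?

Ligands: 1 bromo (Br, -1), 1 aqua (H2O, neutral). Ligand charge sum = -1.
With Au in oxidation state +1, the complex ion is [Au...].

[AuBr(H2O)]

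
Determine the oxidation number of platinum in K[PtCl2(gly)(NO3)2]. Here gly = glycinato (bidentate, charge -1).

1 potassium outside the brackets (+1 each) → the complex ion is 1−.
Ligand charges: 1×gly = -1; 2×Cl = -2; 2×NO3 = -2; sum -5.
Pt + (-5) = 1− ⇒ Pt is +4.

+4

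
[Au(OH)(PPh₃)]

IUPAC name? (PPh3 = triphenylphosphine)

hydroxo(triphenylphosphine)gold(I)

There is no counter-ion, so the complex is neutral overall.
Ligand charges: 1×hydroxo (-1 each), 1×triphenylphosphine (neutral); total -1. So Au + (-1) = 0, giving Au = +1.
Ligands are named alphabetically: hydroxo before triphenylphosphine.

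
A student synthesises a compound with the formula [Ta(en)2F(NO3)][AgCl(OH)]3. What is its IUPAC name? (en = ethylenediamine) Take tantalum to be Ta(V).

bis(ethylenediamine)fluoronitratotantalum(V) chlorohydroxoargentate(I)

Ta is given as +5; the cation's ligand charges sum to -2, so the complex cation is 3+.
With 3 anions per cation, each anion must be 3/3 = 1−.
Anion: ligand charges sum to -2; for the ion to be 1−, Ag = +1.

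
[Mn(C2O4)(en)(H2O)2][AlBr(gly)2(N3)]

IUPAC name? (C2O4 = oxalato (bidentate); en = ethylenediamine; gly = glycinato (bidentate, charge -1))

diaqua(ethylenediamine)oxalatomanganese(III) azidobromobis(glycinato)aluminate(III)

Aluminium is always +3 in its complexes; the anion's ligand charges sum to -4, so the complex anion is 1−.
A 1:1 salt means the cation carries the equal and opposite charge, 1+.
Cation: ligand charges sum to -2; for the ion to be 1+, Mn = +3.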